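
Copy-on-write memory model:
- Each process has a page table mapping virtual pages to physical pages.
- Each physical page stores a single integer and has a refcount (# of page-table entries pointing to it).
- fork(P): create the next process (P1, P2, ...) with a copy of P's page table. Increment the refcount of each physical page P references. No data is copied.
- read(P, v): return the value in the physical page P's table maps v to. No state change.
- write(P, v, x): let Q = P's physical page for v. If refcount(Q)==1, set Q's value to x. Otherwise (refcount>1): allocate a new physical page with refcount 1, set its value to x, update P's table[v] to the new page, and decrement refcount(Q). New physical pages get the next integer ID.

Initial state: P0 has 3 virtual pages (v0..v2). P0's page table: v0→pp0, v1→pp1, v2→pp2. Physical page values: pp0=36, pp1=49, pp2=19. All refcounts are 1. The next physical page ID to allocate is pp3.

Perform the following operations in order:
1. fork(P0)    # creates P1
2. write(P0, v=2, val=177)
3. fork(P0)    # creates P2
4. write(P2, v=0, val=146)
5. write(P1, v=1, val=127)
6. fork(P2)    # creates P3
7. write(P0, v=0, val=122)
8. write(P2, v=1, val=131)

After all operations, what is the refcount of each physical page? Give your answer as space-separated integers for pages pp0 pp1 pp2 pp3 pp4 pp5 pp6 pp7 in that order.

Op 1: fork(P0) -> P1. 3 ppages; refcounts: pp0:2 pp1:2 pp2:2
Op 2: write(P0, v2, 177). refcount(pp2)=2>1 -> COPY to pp3. 4 ppages; refcounts: pp0:2 pp1:2 pp2:1 pp3:1
Op 3: fork(P0) -> P2. 4 ppages; refcounts: pp0:3 pp1:3 pp2:1 pp3:2
Op 4: write(P2, v0, 146). refcount(pp0)=3>1 -> COPY to pp4. 5 ppages; refcounts: pp0:2 pp1:3 pp2:1 pp3:2 pp4:1
Op 5: write(P1, v1, 127). refcount(pp1)=3>1 -> COPY to pp5. 6 ppages; refcounts: pp0:2 pp1:2 pp2:1 pp3:2 pp4:1 pp5:1
Op 6: fork(P2) -> P3. 6 ppages; refcounts: pp0:2 pp1:3 pp2:1 pp3:3 pp4:2 pp5:1
Op 7: write(P0, v0, 122). refcount(pp0)=2>1 -> COPY to pp6. 7 ppages; refcounts: pp0:1 pp1:3 pp2:1 pp3:3 pp4:2 pp5:1 pp6:1
Op 8: write(P2, v1, 131). refcount(pp1)=3>1 -> COPY to pp7. 8 ppages; refcounts: pp0:1 pp1:2 pp2:1 pp3:3 pp4:2 pp5:1 pp6:1 pp7:1

Answer: 1 2 1 3 2 1 1 1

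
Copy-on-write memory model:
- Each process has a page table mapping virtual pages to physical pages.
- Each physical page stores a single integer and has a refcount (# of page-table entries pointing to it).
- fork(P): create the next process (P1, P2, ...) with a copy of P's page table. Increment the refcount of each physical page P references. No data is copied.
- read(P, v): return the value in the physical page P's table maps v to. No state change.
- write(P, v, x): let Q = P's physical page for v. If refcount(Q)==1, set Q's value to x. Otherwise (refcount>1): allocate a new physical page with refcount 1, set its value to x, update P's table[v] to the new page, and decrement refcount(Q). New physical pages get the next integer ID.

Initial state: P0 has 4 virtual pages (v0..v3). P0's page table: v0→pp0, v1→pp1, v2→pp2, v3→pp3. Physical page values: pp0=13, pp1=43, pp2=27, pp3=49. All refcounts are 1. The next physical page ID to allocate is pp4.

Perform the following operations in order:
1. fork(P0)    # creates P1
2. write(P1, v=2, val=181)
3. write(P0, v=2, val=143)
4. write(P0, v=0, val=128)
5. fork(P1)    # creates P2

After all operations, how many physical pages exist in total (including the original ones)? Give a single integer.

Answer: 6

Derivation:
Op 1: fork(P0) -> P1. 4 ppages; refcounts: pp0:2 pp1:2 pp2:2 pp3:2
Op 2: write(P1, v2, 181). refcount(pp2)=2>1 -> COPY to pp4. 5 ppages; refcounts: pp0:2 pp1:2 pp2:1 pp3:2 pp4:1
Op 3: write(P0, v2, 143). refcount(pp2)=1 -> write in place. 5 ppages; refcounts: pp0:2 pp1:2 pp2:1 pp3:2 pp4:1
Op 4: write(P0, v0, 128). refcount(pp0)=2>1 -> COPY to pp5. 6 ppages; refcounts: pp0:1 pp1:2 pp2:1 pp3:2 pp4:1 pp5:1
Op 5: fork(P1) -> P2. 6 ppages; refcounts: pp0:2 pp1:3 pp2:1 pp3:3 pp4:2 pp5:1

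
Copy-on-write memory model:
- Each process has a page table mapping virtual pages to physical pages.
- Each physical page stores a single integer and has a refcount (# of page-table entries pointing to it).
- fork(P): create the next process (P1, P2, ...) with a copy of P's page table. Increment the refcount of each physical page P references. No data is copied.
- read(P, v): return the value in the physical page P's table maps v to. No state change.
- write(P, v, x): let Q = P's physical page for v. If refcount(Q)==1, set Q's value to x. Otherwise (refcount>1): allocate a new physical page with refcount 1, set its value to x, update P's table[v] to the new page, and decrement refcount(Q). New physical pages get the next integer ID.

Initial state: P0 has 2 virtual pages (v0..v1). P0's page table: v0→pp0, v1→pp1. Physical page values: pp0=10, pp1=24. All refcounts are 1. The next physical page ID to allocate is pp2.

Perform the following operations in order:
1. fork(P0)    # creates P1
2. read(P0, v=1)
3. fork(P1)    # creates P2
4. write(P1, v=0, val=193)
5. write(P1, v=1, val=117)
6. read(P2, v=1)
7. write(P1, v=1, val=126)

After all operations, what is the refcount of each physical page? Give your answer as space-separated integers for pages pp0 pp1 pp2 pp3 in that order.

Answer: 2 2 1 1

Derivation:
Op 1: fork(P0) -> P1. 2 ppages; refcounts: pp0:2 pp1:2
Op 2: read(P0, v1) -> 24. No state change.
Op 3: fork(P1) -> P2. 2 ppages; refcounts: pp0:3 pp1:3
Op 4: write(P1, v0, 193). refcount(pp0)=3>1 -> COPY to pp2. 3 ppages; refcounts: pp0:2 pp1:3 pp2:1
Op 5: write(P1, v1, 117). refcount(pp1)=3>1 -> COPY to pp3. 4 ppages; refcounts: pp0:2 pp1:2 pp2:1 pp3:1
Op 6: read(P2, v1) -> 24. No state change.
Op 7: write(P1, v1, 126). refcount(pp3)=1 -> write in place. 4 ppages; refcounts: pp0:2 pp1:2 pp2:1 pp3:1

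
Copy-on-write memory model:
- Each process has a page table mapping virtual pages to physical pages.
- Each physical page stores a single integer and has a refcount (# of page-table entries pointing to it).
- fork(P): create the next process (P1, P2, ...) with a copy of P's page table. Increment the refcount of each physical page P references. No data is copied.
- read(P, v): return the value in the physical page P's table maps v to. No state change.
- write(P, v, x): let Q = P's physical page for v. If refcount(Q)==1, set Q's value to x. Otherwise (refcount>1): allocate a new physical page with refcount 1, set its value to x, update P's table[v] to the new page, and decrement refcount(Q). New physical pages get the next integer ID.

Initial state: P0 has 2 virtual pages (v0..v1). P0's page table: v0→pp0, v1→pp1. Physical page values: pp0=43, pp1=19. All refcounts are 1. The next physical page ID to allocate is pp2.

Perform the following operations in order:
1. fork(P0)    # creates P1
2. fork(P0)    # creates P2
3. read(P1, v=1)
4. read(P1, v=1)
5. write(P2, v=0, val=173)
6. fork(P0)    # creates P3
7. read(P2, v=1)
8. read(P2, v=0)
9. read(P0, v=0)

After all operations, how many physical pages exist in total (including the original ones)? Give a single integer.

Answer: 3

Derivation:
Op 1: fork(P0) -> P1. 2 ppages; refcounts: pp0:2 pp1:2
Op 2: fork(P0) -> P2. 2 ppages; refcounts: pp0:3 pp1:3
Op 3: read(P1, v1) -> 19. No state change.
Op 4: read(P1, v1) -> 19. No state change.
Op 5: write(P2, v0, 173). refcount(pp0)=3>1 -> COPY to pp2. 3 ppages; refcounts: pp0:2 pp1:3 pp2:1
Op 6: fork(P0) -> P3. 3 ppages; refcounts: pp0:3 pp1:4 pp2:1
Op 7: read(P2, v1) -> 19. No state change.
Op 8: read(P2, v0) -> 173. No state change.
Op 9: read(P0, v0) -> 43. No state change.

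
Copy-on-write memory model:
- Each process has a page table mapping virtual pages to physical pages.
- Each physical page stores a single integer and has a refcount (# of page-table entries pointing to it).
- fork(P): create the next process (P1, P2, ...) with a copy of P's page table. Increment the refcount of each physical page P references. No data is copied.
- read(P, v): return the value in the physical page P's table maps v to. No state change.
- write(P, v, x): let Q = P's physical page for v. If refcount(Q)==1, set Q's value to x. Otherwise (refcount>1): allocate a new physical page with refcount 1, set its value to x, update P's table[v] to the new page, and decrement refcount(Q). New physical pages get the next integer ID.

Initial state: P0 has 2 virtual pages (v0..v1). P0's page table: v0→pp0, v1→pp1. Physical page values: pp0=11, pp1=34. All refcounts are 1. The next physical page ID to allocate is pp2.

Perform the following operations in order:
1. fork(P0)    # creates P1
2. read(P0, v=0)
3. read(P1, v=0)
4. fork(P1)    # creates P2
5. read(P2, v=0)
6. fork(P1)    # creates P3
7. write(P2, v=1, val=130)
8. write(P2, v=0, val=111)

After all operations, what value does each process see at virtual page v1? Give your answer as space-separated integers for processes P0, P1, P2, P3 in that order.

Answer: 34 34 130 34

Derivation:
Op 1: fork(P0) -> P1. 2 ppages; refcounts: pp0:2 pp1:2
Op 2: read(P0, v0) -> 11. No state change.
Op 3: read(P1, v0) -> 11. No state change.
Op 4: fork(P1) -> P2. 2 ppages; refcounts: pp0:3 pp1:3
Op 5: read(P2, v0) -> 11. No state change.
Op 6: fork(P1) -> P3. 2 ppages; refcounts: pp0:4 pp1:4
Op 7: write(P2, v1, 130). refcount(pp1)=4>1 -> COPY to pp2. 3 ppages; refcounts: pp0:4 pp1:3 pp2:1
Op 8: write(P2, v0, 111). refcount(pp0)=4>1 -> COPY to pp3. 4 ppages; refcounts: pp0:3 pp1:3 pp2:1 pp3:1
P0: v1 -> pp1 = 34
P1: v1 -> pp1 = 34
P2: v1 -> pp2 = 130
P3: v1 -> pp1 = 34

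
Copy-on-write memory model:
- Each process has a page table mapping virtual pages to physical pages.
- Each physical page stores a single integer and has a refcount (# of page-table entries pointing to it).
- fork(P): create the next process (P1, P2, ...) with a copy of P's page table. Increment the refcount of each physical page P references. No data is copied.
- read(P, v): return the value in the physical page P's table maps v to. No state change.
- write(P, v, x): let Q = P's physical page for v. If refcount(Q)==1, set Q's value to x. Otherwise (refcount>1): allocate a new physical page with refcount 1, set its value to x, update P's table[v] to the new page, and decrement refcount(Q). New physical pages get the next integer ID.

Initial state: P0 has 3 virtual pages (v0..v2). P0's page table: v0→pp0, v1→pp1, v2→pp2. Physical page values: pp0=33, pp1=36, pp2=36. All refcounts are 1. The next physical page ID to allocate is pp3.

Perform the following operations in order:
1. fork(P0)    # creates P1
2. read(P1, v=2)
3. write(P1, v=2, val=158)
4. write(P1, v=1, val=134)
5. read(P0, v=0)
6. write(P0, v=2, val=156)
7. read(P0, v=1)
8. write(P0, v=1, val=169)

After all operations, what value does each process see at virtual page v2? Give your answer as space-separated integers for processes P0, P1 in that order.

Op 1: fork(P0) -> P1. 3 ppages; refcounts: pp0:2 pp1:2 pp2:2
Op 2: read(P1, v2) -> 36. No state change.
Op 3: write(P1, v2, 158). refcount(pp2)=2>1 -> COPY to pp3. 4 ppages; refcounts: pp0:2 pp1:2 pp2:1 pp3:1
Op 4: write(P1, v1, 134). refcount(pp1)=2>1 -> COPY to pp4. 5 ppages; refcounts: pp0:2 pp1:1 pp2:1 pp3:1 pp4:1
Op 5: read(P0, v0) -> 33. No state change.
Op 6: write(P0, v2, 156). refcount(pp2)=1 -> write in place. 5 ppages; refcounts: pp0:2 pp1:1 pp2:1 pp3:1 pp4:1
Op 7: read(P0, v1) -> 36. No state change.
Op 8: write(P0, v1, 169). refcount(pp1)=1 -> write in place. 5 ppages; refcounts: pp0:2 pp1:1 pp2:1 pp3:1 pp4:1
P0: v2 -> pp2 = 156
P1: v2 -> pp3 = 158

Answer: 156 158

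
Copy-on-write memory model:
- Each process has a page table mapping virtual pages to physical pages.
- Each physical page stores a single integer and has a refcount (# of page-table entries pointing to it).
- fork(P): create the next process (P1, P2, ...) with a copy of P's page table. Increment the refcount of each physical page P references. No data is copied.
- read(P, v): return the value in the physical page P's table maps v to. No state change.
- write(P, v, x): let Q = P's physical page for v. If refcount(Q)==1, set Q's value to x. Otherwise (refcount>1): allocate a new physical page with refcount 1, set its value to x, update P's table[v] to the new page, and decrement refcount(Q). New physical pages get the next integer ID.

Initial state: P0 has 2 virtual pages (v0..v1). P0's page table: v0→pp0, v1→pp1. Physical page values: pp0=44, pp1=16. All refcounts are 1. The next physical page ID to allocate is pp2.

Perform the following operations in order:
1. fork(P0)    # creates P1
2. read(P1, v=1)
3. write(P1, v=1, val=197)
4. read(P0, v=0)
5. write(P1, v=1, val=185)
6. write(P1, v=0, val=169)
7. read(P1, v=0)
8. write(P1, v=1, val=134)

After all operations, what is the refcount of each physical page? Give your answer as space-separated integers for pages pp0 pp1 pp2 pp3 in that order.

Answer: 1 1 1 1

Derivation:
Op 1: fork(P0) -> P1. 2 ppages; refcounts: pp0:2 pp1:2
Op 2: read(P1, v1) -> 16. No state change.
Op 3: write(P1, v1, 197). refcount(pp1)=2>1 -> COPY to pp2. 3 ppages; refcounts: pp0:2 pp1:1 pp2:1
Op 4: read(P0, v0) -> 44. No state change.
Op 5: write(P1, v1, 185). refcount(pp2)=1 -> write in place. 3 ppages; refcounts: pp0:2 pp1:1 pp2:1
Op 6: write(P1, v0, 169). refcount(pp0)=2>1 -> COPY to pp3. 4 ppages; refcounts: pp0:1 pp1:1 pp2:1 pp3:1
Op 7: read(P1, v0) -> 169. No state change.
Op 8: write(P1, v1, 134). refcount(pp2)=1 -> write in place. 4 ppages; refcounts: pp0:1 pp1:1 pp2:1 pp3:1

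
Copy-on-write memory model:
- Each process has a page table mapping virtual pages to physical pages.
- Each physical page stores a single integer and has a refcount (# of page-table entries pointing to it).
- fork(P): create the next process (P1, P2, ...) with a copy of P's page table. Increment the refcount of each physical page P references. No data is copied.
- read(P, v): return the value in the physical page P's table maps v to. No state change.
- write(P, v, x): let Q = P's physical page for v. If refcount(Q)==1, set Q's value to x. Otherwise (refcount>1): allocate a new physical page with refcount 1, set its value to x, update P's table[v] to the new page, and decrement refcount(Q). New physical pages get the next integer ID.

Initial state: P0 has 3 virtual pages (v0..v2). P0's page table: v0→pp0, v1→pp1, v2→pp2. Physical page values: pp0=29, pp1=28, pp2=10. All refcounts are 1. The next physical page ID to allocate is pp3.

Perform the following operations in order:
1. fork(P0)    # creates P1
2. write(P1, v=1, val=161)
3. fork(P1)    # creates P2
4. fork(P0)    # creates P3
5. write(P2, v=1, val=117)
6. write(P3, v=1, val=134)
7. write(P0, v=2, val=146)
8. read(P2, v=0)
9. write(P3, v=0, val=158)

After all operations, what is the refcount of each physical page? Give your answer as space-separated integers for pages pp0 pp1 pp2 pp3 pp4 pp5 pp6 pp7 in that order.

Op 1: fork(P0) -> P1. 3 ppages; refcounts: pp0:2 pp1:2 pp2:2
Op 2: write(P1, v1, 161). refcount(pp1)=2>1 -> COPY to pp3. 4 ppages; refcounts: pp0:2 pp1:1 pp2:2 pp3:1
Op 3: fork(P1) -> P2. 4 ppages; refcounts: pp0:3 pp1:1 pp2:3 pp3:2
Op 4: fork(P0) -> P3. 4 ppages; refcounts: pp0:4 pp1:2 pp2:4 pp3:2
Op 5: write(P2, v1, 117). refcount(pp3)=2>1 -> COPY to pp4. 5 ppages; refcounts: pp0:4 pp1:2 pp2:4 pp3:1 pp4:1
Op 6: write(P3, v1, 134). refcount(pp1)=2>1 -> COPY to pp5. 6 ppages; refcounts: pp0:4 pp1:1 pp2:4 pp3:1 pp4:1 pp5:1
Op 7: write(P0, v2, 146). refcount(pp2)=4>1 -> COPY to pp6. 7 ppages; refcounts: pp0:4 pp1:1 pp2:3 pp3:1 pp4:1 pp5:1 pp6:1
Op 8: read(P2, v0) -> 29. No state change.
Op 9: write(P3, v0, 158). refcount(pp0)=4>1 -> COPY to pp7. 8 ppages; refcounts: pp0:3 pp1:1 pp2:3 pp3:1 pp4:1 pp5:1 pp6:1 pp7:1

Answer: 3 1 3 1 1 1 1 1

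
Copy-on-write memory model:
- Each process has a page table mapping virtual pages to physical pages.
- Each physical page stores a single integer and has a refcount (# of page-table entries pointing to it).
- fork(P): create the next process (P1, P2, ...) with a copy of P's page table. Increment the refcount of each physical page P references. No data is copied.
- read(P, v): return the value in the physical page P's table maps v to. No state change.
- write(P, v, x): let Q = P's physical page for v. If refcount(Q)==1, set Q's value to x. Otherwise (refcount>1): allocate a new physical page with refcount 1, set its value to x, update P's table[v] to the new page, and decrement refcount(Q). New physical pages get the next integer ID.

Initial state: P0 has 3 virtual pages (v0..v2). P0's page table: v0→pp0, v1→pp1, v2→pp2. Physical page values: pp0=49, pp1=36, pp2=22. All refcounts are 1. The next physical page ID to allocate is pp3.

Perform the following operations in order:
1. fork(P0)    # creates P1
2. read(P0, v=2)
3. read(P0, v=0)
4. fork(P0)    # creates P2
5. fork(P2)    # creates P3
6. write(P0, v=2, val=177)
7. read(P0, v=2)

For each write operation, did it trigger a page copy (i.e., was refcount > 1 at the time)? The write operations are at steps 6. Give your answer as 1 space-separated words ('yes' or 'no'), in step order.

Op 1: fork(P0) -> P1. 3 ppages; refcounts: pp0:2 pp1:2 pp2:2
Op 2: read(P0, v2) -> 22. No state change.
Op 3: read(P0, v0) -> 49. No state change.
Op 4: fork(P0) -> P2. 3 ppages; refcounts: pp0:3 pp1:3 pp2:3
Op 5: fork(P2) -> P3. 3 ppages; refcounts: pp0:4 pp1:4 pp2:4
Op 6: write(P0, v2, 177). refcount(pp2)=4>1 -> COPY to pp3. 4 ppages; refcounts: pp0:4 pp1:4 pp2:3 pp3:1
Op 7: read(P0, v2) -> 177. No state change.

yes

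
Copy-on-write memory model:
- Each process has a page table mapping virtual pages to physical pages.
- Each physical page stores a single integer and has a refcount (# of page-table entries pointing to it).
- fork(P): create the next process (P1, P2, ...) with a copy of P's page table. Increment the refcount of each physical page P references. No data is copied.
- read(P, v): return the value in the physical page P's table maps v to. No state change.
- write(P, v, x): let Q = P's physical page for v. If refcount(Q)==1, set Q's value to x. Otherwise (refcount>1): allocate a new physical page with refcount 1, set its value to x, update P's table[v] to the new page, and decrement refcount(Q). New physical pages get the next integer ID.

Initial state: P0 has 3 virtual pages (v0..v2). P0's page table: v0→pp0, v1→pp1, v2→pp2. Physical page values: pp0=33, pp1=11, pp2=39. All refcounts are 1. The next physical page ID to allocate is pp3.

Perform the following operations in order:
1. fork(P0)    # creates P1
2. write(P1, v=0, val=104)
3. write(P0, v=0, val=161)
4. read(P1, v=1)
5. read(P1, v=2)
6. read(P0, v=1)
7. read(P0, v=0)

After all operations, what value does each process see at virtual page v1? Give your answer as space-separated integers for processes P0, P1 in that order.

Answer: 11 11

Derivation:
Op 1: fork(P0) -> P1. 3 ppages; refcounts: pp0:2 pp1:2 pp2:2
Op 2: write(P1, v0, 104). refcount(pp0)=2>1 -> COPY to pp3. 4 ppages; refcounts: pp0:1 pp1:2 pp2:2 pp3:1
Op 3: write(P0, v0, 161). refcount(pp0)=1 -> write in place. 4 ppages; refcounts: pp0:1 pp1:2 pp2:2 pp3:1
Op 4: read(P1, v1) -> 11. No state change.
Op 5: read(P1, v2) -> 39. No state change.
Op 6: read(P0, v1) -> 11. No state change.
Op 7: read(P0, v0) -> 161. No state change.
P0: v1 -> pp1 = 11
P1: v1 -> pp1 = 11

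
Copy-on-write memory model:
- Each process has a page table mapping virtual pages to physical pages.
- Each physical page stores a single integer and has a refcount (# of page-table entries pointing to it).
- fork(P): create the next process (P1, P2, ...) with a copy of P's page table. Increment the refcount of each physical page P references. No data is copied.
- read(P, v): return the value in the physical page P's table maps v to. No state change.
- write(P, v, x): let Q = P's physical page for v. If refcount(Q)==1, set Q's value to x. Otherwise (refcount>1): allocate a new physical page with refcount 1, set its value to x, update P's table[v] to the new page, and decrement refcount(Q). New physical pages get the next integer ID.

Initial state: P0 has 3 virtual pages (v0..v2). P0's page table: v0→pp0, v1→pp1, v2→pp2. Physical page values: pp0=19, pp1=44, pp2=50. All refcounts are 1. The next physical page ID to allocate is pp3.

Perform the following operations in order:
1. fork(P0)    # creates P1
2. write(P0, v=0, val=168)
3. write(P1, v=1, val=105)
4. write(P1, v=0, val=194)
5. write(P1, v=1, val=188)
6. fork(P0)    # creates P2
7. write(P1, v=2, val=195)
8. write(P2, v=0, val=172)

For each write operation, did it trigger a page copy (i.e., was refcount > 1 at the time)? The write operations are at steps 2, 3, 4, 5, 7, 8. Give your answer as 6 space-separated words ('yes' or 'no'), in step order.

Op 1: fork(P0) -> P1. 3 ppages; refcounts: pp0:2 pp1:2 pp2:2
Op 2: write(P0, v0, 168). refcount(pp0)=2>1 -> COPY to pp3. 4 ppages; refcounts: pp0:1 pp1:2 pp2:2 pp3:1
Op 3: write(P1, v1, 105). refcount(pp1)=2>1 -> COPY to pp4. 5 ppages; refcounts: pp0:1 pp1:1 pp2:2 pp3:1 pp4:1
Op 4: write(P1, v0, 194). refcount(pp0)=1 -> write in place. 5 ppages; refcounts: pp0:1 pp1:1 pp2:2 pp3:1 pp4:1
Op 5: write(P1, v1, 188). refcount(pp4)=1 -> write in place. 5 ppages; refcounts: pp0:1 pp1:1 pp2:2 pp3:1 pp4:1
Op 6: fork(P0) -> P2. 5 ppages; refcounts: pp0:1 pp1:2 pp2:3 pp3:2 pp4:1
Op 7: write(P1, v2, 195). refcount(pp2)=3>1 -> COPY to pp5. 6 ppages; refcounts: pp0:1 pp1:2 pp2:2 pp3:2 pp4:1 pp5:1
Op 8: write(P2, v0, 172). refcount(pp3)=2>1 -> COPY to pp6. 7 ppages; refcounts: pp0:1 pp1:2 pp2:2 pp3:1 pp4:1 pp5:1 pp6:1

yes yes no no yes yes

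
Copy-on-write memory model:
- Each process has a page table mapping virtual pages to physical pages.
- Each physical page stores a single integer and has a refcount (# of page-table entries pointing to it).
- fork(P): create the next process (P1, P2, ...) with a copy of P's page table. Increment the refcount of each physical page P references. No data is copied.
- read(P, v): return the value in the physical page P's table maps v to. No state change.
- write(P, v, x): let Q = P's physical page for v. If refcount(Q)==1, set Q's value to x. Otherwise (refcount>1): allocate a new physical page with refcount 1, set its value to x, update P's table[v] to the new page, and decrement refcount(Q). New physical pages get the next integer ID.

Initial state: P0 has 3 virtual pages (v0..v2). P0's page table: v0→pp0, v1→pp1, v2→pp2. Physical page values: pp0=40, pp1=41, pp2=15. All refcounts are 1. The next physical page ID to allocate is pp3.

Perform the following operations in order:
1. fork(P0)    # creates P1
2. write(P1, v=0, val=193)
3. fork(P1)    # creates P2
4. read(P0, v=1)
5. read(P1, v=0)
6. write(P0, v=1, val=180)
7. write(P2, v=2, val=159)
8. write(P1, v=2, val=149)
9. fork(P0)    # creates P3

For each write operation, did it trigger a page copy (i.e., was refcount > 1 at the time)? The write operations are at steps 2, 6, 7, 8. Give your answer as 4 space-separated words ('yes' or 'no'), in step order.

Op 1: fork(P0) -> P1. 3 ppages; refcounts: pp0:2 pp1:2 pp2:2
Op 2: write(P1, v0, 193). refcount(pp0)=2>1 -> COPY to pp3. 4 ppages; refcounts: pp0:1 pp1:2 pp2:2 pp3:1
Op 3: fork(P1) -> P2. 4 ppages; refcounts: pp0:1 pp1:3 pp2:3 pp3:2
Op 4: read(P0, v1) -> 41. No state change.
Op 5: read(P1, v0) -> 193. No state change.
Op 6: write(P0, v1, 180). refcount(pp1)=3>1 -> COPY to pp4. 5 ppages; refcounts: pp0:1 pp1:2 pp2:3 pp3:2 pp4:1
Op 7: write(P2, v2, 159). refcount(pp2)=3>1 -> COPY to pp5. 6 ppages; refcounts: pp0:1 pp1:2 pp2:2 pp3:2 pp4:1 pp5:1
Op 8: write(P1, v2, 149). refcount(pp2)=2>1 -> COPY to pp6. 7 ppages; refcounts: pp0:1 pp1:2 pp2:1 pp3:2 pp4:1 pp5:1 pp6:1
Op 9: fork(P0) -> P3. 7 ppages; refcounts: pp0:2 pp1:2 pp2:2 pp3:2 pp4:2 pp5:1 pp6:1

yes yes yes yes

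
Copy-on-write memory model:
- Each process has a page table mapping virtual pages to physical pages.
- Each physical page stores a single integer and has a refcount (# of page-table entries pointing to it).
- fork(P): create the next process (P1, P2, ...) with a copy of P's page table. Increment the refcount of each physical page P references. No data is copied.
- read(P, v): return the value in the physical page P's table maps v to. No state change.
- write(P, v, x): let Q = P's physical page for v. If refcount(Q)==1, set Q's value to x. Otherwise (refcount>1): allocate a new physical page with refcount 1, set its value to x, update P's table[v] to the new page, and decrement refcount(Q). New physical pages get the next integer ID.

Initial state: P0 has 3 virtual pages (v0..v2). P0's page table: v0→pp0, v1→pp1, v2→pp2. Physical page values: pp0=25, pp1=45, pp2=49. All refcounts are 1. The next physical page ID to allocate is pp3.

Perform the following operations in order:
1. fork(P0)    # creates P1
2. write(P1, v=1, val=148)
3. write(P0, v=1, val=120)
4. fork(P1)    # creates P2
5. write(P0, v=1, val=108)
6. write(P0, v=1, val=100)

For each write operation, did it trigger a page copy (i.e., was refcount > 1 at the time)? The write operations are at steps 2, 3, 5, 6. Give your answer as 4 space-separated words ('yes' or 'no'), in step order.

Op 1: fork(P0) -> P1. 3 ppages; refcounts: pp0:2 pp1:2 pp2:2
Op 2: write(P1, v1, 148). refcount(pp1)=2>1 -> COPY to pp3. 4 ppages; refcounts: pp0:2 pp1:1 pp2:2 pp3:1
Op 3: write(P0, v1, 120). refcount(pp1)=1 -> write in place. 4 ppages; refcounts: pp0:2 pp1:1 pp2:2 pp3:1
Op 4: fork(P1) -> P2. 4 ppages; refcounts: pp0:3 pp1:1 pp2:3 pp3:2
Op 5: write(P0, v1, 108). refcount(pp1)=1 -> write in place. 4 ppages; refcounts: pp0:3 pp1:1 pp2:3 pp3:2
Op 6: write(P0, v1, 100). refcount(pp1)=1 -> write in place. 4 ppages; refcounts: pp0:3 pp1:1 pp2:3 pp3:2

yes no no no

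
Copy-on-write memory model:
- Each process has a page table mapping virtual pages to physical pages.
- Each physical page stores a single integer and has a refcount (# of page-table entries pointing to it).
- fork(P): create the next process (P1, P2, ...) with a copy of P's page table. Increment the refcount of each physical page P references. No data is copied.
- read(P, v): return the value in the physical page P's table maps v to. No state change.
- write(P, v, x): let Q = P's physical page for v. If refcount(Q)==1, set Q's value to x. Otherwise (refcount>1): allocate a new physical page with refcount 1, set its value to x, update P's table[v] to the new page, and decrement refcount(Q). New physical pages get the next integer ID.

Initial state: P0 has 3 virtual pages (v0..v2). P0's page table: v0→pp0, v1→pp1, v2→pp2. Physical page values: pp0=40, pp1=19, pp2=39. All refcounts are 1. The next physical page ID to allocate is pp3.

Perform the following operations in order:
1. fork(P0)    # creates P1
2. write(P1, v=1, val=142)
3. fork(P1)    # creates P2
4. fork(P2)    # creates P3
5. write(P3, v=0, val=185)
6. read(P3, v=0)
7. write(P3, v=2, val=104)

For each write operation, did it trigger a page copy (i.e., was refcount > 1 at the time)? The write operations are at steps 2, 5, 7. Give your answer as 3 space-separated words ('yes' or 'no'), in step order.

Op 1: fork(P0) -> P1. 3 ppages; refcounts: pp0:2 pp1:2 pp2:2
Op 2: write(P1, v1, 142). refcount(pp1)=2>1 -> COPY to pp3. 4 ppages; refcounts: pp0:2 pp1:1 pp2:2 pp3:1
Op 3: fork(P1) -> P2. 4 ppages; refcounts: pp0:3 pp1:1 pp2:3 pp3:2
Op 4: fork(P2) -> P3. 4 ppages; refcounts: pp0:4 pp1:1 pp2:4 pp3:3
Op 5: write(P3, v0, 185). refcount(pp0)=4>1 -> COPY to pp4. 5 ppages; refcounts: pp0:3 pp1:1 pp2:4 pp3:3 pp4:1
Op 6: read(P3, v0) -> 185. No state change.
Op 7: write(P3, v2, 104). refcount(pp2)=4>1 -> COPY to pp5. 6 ppages; refcounts: pp0:3 pp1:1 pp2:3 pp3:3 pp4:1 pp5:1

yes yes yes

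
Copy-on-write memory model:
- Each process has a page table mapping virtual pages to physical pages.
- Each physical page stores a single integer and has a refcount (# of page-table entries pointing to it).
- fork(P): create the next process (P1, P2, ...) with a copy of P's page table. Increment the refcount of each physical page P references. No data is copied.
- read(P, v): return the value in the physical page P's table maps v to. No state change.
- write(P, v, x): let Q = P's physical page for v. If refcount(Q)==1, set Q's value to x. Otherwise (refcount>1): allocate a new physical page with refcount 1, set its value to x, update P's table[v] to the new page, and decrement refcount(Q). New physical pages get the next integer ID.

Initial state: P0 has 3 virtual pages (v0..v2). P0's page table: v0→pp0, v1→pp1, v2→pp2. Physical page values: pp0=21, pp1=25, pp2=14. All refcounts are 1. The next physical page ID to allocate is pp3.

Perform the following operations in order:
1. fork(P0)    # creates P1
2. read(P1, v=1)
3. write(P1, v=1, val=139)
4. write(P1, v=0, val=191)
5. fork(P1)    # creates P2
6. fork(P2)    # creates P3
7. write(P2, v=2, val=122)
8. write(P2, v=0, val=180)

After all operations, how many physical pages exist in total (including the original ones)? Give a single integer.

Answer: 7

Derivation:
Op 1: fork(P0) -> P1. 3 ppages; refcounts: pp0:2 pp1:2 pp2:2
Op 2: read(P1, v1) -> 25. No state change.
Op 3: write(P1, v1, 139). refcount(pp1)=2>1 -> COPY to pp3. 4 ppages; refcounts: pp0:2 pp1:1 pp2:2 pp3:1
Op 4: write(P1, v0, 191). refcount(pp0)=2>1 -> COPY to pp4. 5 ppages; refcounts: pp0:1 pp1:1 pp2:2 pp3:1 pp4:1
Op 5: fork(P1) -> P2. 5 ppages; refcounts: pp0:1 pp1:1 pp2:3 pp3:2 pp4:2
Op 6: fork(P2) -> P3. 5 ppages; refcounts: pp0:1 pp1:1 pp2:4 pp3:3 pp4:3
Op 7: write(P2, v2, 122). refcount(pp2)=4>1 -> COPY to pp5. 6 ppages; refcounts: pp0:1 pp1:1 pp2:3 pp3:3 pp4:3 pp5:1
Op 8: write(P2, v0, 180). refcount(pp4)=3>1 -> COPY to pp6. 7 ppages; refcounts: pp0:1 pp1:1 pp2:3 pp3:3 pp4:2 pp5:1 pp6:1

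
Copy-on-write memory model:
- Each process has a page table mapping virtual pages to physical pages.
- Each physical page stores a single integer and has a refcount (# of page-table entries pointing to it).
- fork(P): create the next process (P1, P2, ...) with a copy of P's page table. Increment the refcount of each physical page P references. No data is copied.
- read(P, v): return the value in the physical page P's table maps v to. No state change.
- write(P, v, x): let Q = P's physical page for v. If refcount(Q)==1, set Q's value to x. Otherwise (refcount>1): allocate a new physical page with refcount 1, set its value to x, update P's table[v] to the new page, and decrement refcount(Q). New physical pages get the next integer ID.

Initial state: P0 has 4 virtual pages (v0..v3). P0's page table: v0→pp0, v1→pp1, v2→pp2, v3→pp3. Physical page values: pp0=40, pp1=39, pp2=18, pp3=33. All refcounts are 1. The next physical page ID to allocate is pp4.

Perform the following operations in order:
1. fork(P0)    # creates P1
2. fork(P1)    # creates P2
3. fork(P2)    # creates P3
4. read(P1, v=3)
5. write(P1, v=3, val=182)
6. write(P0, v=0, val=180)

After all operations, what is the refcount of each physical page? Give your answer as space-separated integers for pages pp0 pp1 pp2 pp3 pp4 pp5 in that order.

Answer: 3 4 4 3 1 1

Derivation:
Op 1: fork(P0) -> P1. 4 ppages; refcounts: pp0:2 pp1:2 pp2:2 pp3:2
Op 2: fork(P1) -> P2. 4 ppages; refcounts: pp0:3 pp1:3 pp2:3 pp3:3
Op 3: fork(P2) -> P3. 4 ppages; refcounts: pp0:4 pp1:4 pp2:4 pp3:4
Op 4: read(P1, v3) -> 33. No state change.
Op 5: write(P1, v3, 182). refcount(pp3)=4>1 -> COPY to pp4. 5 ppages; refcounts: pp0:4 pp1:4 pp2:4 pp3:3 pp4:1
Op 6: write(P0, v0, 180). refcount(pp0)=4>1 -> COPY to pp5. 6 ppages; refcounts: pp0:3 pp1:4 pp2:4 pp3:3 pp4:1 pp5:1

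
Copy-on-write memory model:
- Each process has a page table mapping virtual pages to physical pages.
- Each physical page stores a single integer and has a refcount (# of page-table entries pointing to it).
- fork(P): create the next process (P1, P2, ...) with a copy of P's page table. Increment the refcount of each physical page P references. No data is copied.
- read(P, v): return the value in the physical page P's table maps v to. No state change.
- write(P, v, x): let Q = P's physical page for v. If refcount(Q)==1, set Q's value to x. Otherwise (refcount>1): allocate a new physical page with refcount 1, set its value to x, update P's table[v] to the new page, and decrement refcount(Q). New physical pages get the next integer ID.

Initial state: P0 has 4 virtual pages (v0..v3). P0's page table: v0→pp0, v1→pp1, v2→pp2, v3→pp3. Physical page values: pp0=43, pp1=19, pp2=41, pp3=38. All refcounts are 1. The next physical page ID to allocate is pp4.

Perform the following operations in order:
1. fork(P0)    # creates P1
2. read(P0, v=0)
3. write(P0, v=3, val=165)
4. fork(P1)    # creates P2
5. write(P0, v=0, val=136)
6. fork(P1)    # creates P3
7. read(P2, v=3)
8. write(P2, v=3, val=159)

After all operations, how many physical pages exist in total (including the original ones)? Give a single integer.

Op 1: fork(P0) -> P1. 4 ppages; refcounts: pp0:2 pp1:2 pp2:2 pp3:2
Op 2: read(P0, v0) -> 43. No state change.
Op 3: write(P0, v3, 165). refcount(pp3)=2>1 -> COPY to pp4. 5 ppages; refcounts: pp0:2 pp1:2 pp2:2 pp3:1 pp4:1
Op 4: fork(P1) -> P2. 5 ppages; refcounts: pp0:3 pp1:3 pp2:3 pp3:2 pp4:1
Op 5: write(P0, v0, 136). refcount(pp0)=3>1 -> COPY to pp5. 6 ppages; refcounts: pp0:2 pp1:3 pp2:3 pp3:2 pp4:1 pp5:1
Op 6: fork(P1) -> P3. 6 ppages; refcounts: pp0:3 pp1:4 pp2:4 pp3:3 pp4:1 pp5:1
Op 7: read(P2, v3) -> 38. No state change.
Op 8: write(P2, v3, 159). refcount(pp3)=3>1 -> COPY to pp6. 7 ppages; refcounts: pp0:3 pp1:4 pp2:4 pp3:2 pp4:1 pp5:1 pp6:1

Answer: 7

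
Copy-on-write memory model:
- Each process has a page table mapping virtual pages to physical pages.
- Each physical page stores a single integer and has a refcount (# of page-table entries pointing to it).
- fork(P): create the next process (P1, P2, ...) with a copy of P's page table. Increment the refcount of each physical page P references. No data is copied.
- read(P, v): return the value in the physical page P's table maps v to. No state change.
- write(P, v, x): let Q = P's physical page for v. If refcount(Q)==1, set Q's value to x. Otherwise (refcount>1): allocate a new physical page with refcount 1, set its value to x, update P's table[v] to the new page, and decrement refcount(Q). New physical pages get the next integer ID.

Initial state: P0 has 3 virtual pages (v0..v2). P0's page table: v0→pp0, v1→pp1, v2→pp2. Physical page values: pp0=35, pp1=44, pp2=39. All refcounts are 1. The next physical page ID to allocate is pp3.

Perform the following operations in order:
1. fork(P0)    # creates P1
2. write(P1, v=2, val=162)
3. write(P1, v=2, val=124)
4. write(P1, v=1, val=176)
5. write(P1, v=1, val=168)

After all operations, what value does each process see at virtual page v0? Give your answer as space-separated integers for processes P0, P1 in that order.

Answer: 35 35

Derivation:
Op 1: fork(P0) -> P1. 3 ppages; refcounts: pp0:2 pp1:2 pp2:2
Op 2: write(P1, v2, 162). refcount(pp2)=2>1 -> COPY to pp3. 4 ppages; refcounts: pp0:2 pp1:2 pp2:1 pp3:1
Op 3: write(P1, v2, 124). refcount(pp3)=1 -> write in place. 4 ppages; refcounts: pp0:2 pp1:2 pp2:1 pp3:1
Op 4: write(P1, v1, 176). refcount(pp1)=2>1 -> COPY to pp4. 5 ppages; refcounts: pp0:2 pp1:1 pp2:1 pp3:1 pp4:1
Op 5: write(P1, v1, 168). refcount(pp4)=1 -> write in place. 5 ppages; refcounts: pp0:2 pp1:1 pp2:1 pp3:1 pp4:1
P0: v0 -> pp0 = 35
P1: v0 -> pp0 = 35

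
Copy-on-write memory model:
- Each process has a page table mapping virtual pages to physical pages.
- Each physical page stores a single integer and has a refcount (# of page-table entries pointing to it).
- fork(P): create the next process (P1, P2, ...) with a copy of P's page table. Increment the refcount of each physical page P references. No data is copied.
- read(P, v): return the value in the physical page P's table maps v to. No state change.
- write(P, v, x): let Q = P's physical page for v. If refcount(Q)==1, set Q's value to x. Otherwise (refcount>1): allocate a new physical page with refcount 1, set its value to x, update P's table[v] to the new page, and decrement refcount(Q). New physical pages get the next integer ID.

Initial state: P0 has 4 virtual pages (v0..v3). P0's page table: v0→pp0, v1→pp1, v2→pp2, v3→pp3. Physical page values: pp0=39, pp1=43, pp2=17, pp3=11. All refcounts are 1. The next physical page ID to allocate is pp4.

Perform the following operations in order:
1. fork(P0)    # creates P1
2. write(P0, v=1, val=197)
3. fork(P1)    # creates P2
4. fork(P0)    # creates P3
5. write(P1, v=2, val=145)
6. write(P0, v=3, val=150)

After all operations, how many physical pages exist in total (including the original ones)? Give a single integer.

Op 1: fork(P0) -> P1. 4 ppages; refcounts: pp0:2 pp1:2 pp2:2 pp3:2
Op 2: write(P0, v1, 197). refcount(pp1)=2>1 -> COPY to pp4. 5 ppages; refcounts: pp0:2 pp1:1 pp2:2 pp3:2 pp4:1
Op 3: fork(P1) -> P2. 5 ppages; refcounts: pp0:3 pp1:2 pp2:3 pp3:3 pp4:1
Op 4: fork(P0) -> P3. 5 ppages; refcounts: pp0:4 pp1:2 pp2:4 pp3:4 pp4:2
Op 5: write(P1, v2, 145). refcount(pp2)=4>1 -> COPY to pp5. 6 ppages; refcounts: pp0:4 pp1:2 pp2:3 pp3:4 pp4:2 pp5:1
Op 6: write(P0, v3, 150). refcount(pp3)=4>1 -> COPY to pp6. 7 ppages; refcounts: pp0:4 pp1:2 pp2:3 pp3:3 pp4:2 pp5:1 pp6:1

Answer: 7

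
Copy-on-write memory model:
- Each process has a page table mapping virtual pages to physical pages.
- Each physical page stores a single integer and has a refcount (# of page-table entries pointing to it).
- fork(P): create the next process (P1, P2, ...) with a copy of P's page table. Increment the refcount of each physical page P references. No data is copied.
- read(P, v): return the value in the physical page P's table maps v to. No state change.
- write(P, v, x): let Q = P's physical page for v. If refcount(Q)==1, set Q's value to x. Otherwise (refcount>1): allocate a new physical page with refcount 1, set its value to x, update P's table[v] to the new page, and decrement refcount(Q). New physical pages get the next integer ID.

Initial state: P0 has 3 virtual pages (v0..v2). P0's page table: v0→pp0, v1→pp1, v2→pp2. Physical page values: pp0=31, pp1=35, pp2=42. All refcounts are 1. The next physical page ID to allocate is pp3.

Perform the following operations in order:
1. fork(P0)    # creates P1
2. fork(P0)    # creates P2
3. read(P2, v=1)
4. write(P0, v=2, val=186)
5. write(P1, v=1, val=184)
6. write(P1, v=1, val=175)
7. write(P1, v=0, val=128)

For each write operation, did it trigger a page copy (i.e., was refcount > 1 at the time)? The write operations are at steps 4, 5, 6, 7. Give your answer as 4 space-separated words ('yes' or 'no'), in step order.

Op 1: fork(P0) -> P1. 3 ppages; refcounts: pp0:2 pp1:2 pp2:2
Op 2: fork(P0) -> P2. 3 ppages; refcounts: pp0:3 pp1:3 pp2:3
Op 3: read(P2, v1) -> 35. No state change.
Op 4: write(P0, v2, 186). refcount(pp2)=3>1 -> COPY to pp3. 4 ppages; refcounts: pp0:3 pp1:3 pp2:2 pp3:1
Op 5: write(P1, v1, 184). refcount(pp1)=3>1 -> COPY to pp4. 5 ppages; refcounts: pp0:3 pp1:2 pp2:2 pp3:1 pp4:1
Op 6: write(P1, v1, 175). refcount(pp4)=1 -> write in place. 5 ppages; refcounts: pp0:3 pp1:2 pp2:2 pp3:1 pp4:1
Op 7: write(P1, v0, 128). refcount(pp0)=3>1 -> COPY to pp5. 6 ppages; refcounts: pp0:2 pp1:2 pp2:2 pp3:1 pp4:1 pp5:1

yes yes no yes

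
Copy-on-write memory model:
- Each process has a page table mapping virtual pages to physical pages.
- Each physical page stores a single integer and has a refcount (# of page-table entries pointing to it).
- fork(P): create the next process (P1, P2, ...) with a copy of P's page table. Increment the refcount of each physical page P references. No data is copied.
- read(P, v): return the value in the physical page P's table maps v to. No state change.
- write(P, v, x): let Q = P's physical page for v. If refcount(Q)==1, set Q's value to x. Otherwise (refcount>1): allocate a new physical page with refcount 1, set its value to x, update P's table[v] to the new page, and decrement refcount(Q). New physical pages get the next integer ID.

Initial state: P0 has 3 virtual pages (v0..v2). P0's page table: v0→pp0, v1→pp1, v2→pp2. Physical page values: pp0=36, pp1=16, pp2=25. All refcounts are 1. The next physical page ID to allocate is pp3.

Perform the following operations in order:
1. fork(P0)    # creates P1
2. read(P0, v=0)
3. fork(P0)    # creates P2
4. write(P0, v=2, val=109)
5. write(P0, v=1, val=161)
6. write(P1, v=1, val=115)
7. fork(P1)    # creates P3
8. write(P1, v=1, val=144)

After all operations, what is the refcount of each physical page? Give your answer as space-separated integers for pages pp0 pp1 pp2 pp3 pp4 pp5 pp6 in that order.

Answer: 4 1 3 1 1 1 1

Derivation:
Op 1: fork(P0) -> P1. 3 ppages; refcounts: pp0:2 pp1:2 pp2:2
Op 2: read(P0, v0) -> 36. No state change.
Op 3: fork(P0) -> P2. 3 ppages; refcounts: pp0:3 pp1:3 pp2:3
Op 4: write(P0, v2, 109). refcount(pp2)=3>1 -> COPY to pp3. 4 ppages; refcounts: pp0:3 pp1:3 pp2:2 pp3:1
Op 5: write(P0, v1, 161). refcount(pp1)=3>1 -> COPY to pp4. 5 ppages; refcounts: pp0:3 pp1:2 pp2:2 pp3:1 pp4:1
Op 6: write(P1, v1, 115). refcount(pp1)=2>1 -> COPY to pp5. 6 ppages; refcounts: pp0:3 pp1:1 pp2:2 pp3:1 pp4:1 pp5:1
Op 7: fork(P1) -> P3. 6 ppages; refcounts: pp0:4 pp1:1 pp2:3 pp3:1 pp4:1 pp5:2
Op 8: write(P1, v1, 144). refcount(pp5)=2>1 -> COPY to pp6. 7 ppages; refcounts: pp0:4 pp1:1 pp2:3 pp3:1 pp4:1 pp5:1 pp6:1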